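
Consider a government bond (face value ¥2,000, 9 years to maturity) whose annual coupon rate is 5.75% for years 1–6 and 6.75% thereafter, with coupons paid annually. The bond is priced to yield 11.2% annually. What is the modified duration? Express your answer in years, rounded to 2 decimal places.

Periodic yield y = 0.112. First find Macaulay duration:
  t   CF        PV=CF/(1+0.112)^t    t·PV
  1       115.00       103.4173       103.4173
  2       115.00        93.0011       186.0023
  3       115.00        83.6341       250.9024
  4       115.00        75.2105       300.8421
  5       115.00        67.6354       338.1769
  6       115.00        60.8232       364.9391
  7       135.00        64.2096       449.4675
  8       135.00        57.7425       461.9399
  9     2,135.00       821.2111     7,390.8996
  Σ                  1,426.8848     9,846.5870
P = 1,426.8848; Macaulay duration = 9,846.5870 / 1,426.8848 = 6.90076 years.
Modified duration = D_Mac / (1 + y) = 6.90076 / 1.112 = 6.20572 years.

6.21 years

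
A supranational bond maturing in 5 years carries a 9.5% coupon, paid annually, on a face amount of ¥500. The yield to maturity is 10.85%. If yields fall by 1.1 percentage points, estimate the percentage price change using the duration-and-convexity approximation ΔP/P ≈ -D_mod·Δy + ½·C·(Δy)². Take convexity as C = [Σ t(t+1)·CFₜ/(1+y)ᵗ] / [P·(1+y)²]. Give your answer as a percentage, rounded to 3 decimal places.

+4.266%

With y = 0.1085:
  t   CF        PV=CF/(1+0.1085)^t    t·PV        t(t+1)·PV
  1        47.50        42.8507        42.8507          85.7014
  2        47.50        38.6565        77.3129         231.9388
  3        47.50        34.8728       104.6183         418.4733
  4        47.50        31.4594       125.8377         629.1886
  5       547.50       327.1189     1,635.5945       9,813.5670
  Σ                    474.9583     1,986.2142      11,178.8691
P = 474.9583; D_Mac = 4.18187 yrs; D_mod = 3.77255 yrs; C = 19.15451.
Duration effect: -3.77255 × (-0.011) = +0.041498
Convexity effect: 0.5 × 19.15451 × (-0.011)² = +0.0011588
ΔP/P ≈ +0.041498 + 0.0011588 = +0.042657 = +4.2657%.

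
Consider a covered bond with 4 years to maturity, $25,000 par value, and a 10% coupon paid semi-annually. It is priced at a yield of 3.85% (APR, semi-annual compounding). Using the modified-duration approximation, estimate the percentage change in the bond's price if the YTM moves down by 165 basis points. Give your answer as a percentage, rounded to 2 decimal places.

+5.60%

Periodic yield y = 0.01925. Modified duration first:
  t   CF        PV=CF/(1+0.01925)^t    t·PV
  1     1,250.00     1,226.3920     1,226.3920
  2     1,250.00     1,203.2298     2,406.4596
  3     1,250.00     1,180.5051     3,541.5152
  4     1,250.00     1,158.2095     4,632.8381
  5     1,250.00     1,136.3351     5,681.6754
  6     1,250.00     1,114.8738     6,689.2425
  7     1,250.00     1,093.8178     7,656.7243
  8    26,250.00    22,536.3483   180,290.7867
  Σ                 30,649.7113   212,125.6337
P = 30,649.7113; D_Mac = 6.92097 half-year periods = 3.46048 yrs; D_mod = 3.46048/(1+0.01925) = 3.39513 yrs.
ΔP/P ≈ -D_mod · Δy = -3.39513 × (-0.0165) = +0.056020 = +5.6020%.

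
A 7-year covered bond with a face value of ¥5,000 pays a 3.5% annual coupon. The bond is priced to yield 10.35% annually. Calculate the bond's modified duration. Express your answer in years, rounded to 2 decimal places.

Periodic yield y = 0.1035. First find Macaulay duration:
  t   CF        PV=CF/(1+0.1035)^t    t·PV
  1       175.00       158.5863       158.5863
  2       175.00       143.7121       287.4242
  3       175.00       130.2330       390.6990
  4       175.00       118.0181       472.0725
  5       175.00       106.9489       534.7445
  6       175.00        96.9179       581.5074
  7     5,175.00     2,597.1916    18,180.3413
  Σ                  3,351.6080    20,605.3753
P = 3,351.6080; Macaulay duration = 20,605.3753 / 3,351.6080 = 6.14791 years.
Modified duration = D_Mac / (1 + y) = 6.14791 / 1.1035 = 5.57128 years.

5.57 years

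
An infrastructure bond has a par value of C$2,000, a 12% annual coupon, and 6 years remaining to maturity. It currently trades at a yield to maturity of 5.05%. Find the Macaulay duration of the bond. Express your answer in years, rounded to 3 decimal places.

Periodic yield y = 0.0505. Discount each cash flow and weight by its year:
  t   CF        PV=CF/(1+0.0505)^t    t·PV
  1       240.00       228.4626       228.4626
  2       240.00       217.4799       434.9598
  3       240.00       207.0251       621.0754
  4       240.00       197.0729       788.2918
  5       240.00       187.5992       937.9959
  6     2,240.00     1,666.7547    10,000.5280
  Σ                  2,704.3945    13,011.3135
Price P = Σ PV = 2,704.3945.
Macaulay duration = Σ(t·PV) / P = 13,011.3135 / 2,704.3945 = 4.81117 years.

4.811 years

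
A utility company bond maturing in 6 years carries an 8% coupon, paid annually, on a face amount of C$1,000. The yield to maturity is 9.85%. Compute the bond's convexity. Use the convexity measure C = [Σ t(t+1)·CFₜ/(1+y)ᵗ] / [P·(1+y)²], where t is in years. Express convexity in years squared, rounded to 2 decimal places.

26.76

With y = 0.0985:
  t   CF        PV=CF/(1+0.0985)^t    t·PV        t(t+1)·PV
  1        80.00        72.8266        72.8266         145.6532
  2        80.00        66.2964       132.5928         397.7783
  3        80.00        60.3517       181.0552         724.2209
  4        80.00        54.9401       219.7605       1,098.8027
  5        80.00        50.0138       250.0689       1,500.4134
  6     1,080.00       614.6436     3,687.8618      25,815.0326
  Σ                    919.0723     4,544.1658      29,681.9012
P = 919.0723.
Convexity = Σ t(t+1)·PV / [P·(1+y)²] = 29,681.9012 / (919.0723 × 1.206702) = 26.76344.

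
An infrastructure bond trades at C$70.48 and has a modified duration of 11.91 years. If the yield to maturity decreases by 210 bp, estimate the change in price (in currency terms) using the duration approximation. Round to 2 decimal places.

Duration approximation: ΔP/P ≈ -D_mod · Δy = -11.91 × (-0.021) = +0.250110.
ΔP ≈ 70.48 × (+0.250110) = +17.6277528.

+C$17.63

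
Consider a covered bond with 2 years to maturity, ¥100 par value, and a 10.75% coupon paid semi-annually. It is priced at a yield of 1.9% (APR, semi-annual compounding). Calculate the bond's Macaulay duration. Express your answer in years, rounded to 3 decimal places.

Periodic yield y = 0.0095. Discount each cash flow and weight by its period:
  t   CF        PV=CF/(1+0.0095)^t    t·PV
  1        5.375         5.3244         5.3244
  2        5.375         5.2743        10.5486
  3        5.375         5.2247        15.6740
  4      105.375       101.4641       405.8563
  Σ                    117.2875       437.4034
Price P = Σ PV = 117.2875.
Macaulay duration = Σ(t·PV) / P = 437.4034 / 117.2875 = 3.72933 half-year periods.
In years: 3.72933 / 2 = 1.86466 years.

1.865 years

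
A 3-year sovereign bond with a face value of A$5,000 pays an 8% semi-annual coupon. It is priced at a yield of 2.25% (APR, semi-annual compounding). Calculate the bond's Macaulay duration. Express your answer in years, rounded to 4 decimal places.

Periodic yield y = 0.01125. Discount each cash flow and weight by its period:
  t   CF        PV=CF/(1+0.01125)^t    t·PV
  1       200.00       197.7750       197.7750
  2       200.00       195.5748       391.1496
  3       200.00       193.3991       580.1972
  4       200.00       191.2475       764.9902
  5       200.00       189.1199       945.5997
  6     5,200.00     4,862.4163    29,174.4976
  Σ                  5,829.5327    32,054.2094
Price P = Σ PV = 5,829.5327.
Macaulay duration = Σ(t·PV) / P = 32,054.2094 / 5,829.5327 = 5.49859 half-year periods.
In years: 5.49859 / 2 = 2.74929 years.

2.7493 years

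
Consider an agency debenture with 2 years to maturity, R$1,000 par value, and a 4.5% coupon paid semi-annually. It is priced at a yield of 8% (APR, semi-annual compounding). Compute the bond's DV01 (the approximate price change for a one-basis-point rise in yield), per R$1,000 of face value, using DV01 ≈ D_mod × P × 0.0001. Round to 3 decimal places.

Periodic yield y = 0.04.
  t   CF        PV=CF/(1+0.04)^t    t·PV
  1        22.50        21.6346        21.6346
  2        22.50        20.8025        41.6050
  3        22.50        20.0024        60.0073
  4     1,022.50       874.0373     3,496.1491
  Σ                    936.4768     3,619.3960
P = 936.4768; D_Mac = 3.86491 half-year periods = 1.93245 yrs; D_mod = 1.85813 yrs.
DV01 ≈ 1.85813 × 936.4768 × 0.0001 = 0.174009.

R$0.174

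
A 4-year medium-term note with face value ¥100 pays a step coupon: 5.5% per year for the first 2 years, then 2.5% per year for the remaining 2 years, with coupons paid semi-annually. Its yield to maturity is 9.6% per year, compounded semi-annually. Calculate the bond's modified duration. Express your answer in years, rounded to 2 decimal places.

3.47 years

Periodic yield y = 0.048. First find Macaulay duration:
  t   CF        PV=CF/(1+0.048)^t    t·PV
  1         2.75         2.6240         2.6240
  2         2.75         2.5039         5.0077
  3         2.75         2.3892         7.1675
  4         2.75         2.2798         9.1190
  5         1.25         0.9888         4.9439
  6         1.25         0.9435         5.6610
  7         1.25         0.9003         6.3020
  8       101.25        69.5833       556.6661
  Σ                     82.2127       597.4914
P = 82.2127; Macaulay duration = 597.4914 / 82.2127 = 7.26763 half-year periods = 3.63382 years.
Modified duration = D_Mac / (1 + y) = 3.63382 / 1.048 = 3.46738 years.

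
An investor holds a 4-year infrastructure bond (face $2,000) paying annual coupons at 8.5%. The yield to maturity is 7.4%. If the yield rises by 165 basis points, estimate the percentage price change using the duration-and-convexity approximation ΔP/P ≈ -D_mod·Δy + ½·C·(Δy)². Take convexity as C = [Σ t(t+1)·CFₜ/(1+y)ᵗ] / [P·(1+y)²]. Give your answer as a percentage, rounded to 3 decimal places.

-5.272%

With y = 0.074:
  t   CF        PV=CF/(1+0.074)^t    t·PV        t(t+1)·PV
  1       170.00       158.2868       158.2868         316.5736
  2       170.00       147.3806       294.7612         884.2837
  3       170.00       137.2259       411.6777       1,646.7108
  4     2,170.00     1,630.9574     6,523.8295      32,619.1473
  Σ                  2,073.8507     7,388.5552      35,466.7153
P = 2,073.8507; D_Mac = 3.56272 yrs; D_mod = 3.31725 yrs; C = 14.82637.
Duration effect: -3.31725 × (+0.0165) = -0.054735
Convexity effect: 0.5 × 14.82637 × (0.0165)² = +0.0020182
ΔP/P ≈ -0.054735 + 0.0020182 = -0.052716 = -5.2716%.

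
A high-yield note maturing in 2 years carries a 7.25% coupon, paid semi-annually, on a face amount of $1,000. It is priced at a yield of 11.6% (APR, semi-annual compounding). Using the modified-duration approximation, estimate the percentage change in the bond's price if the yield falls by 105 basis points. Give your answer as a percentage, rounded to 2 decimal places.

+1.88%

Periodic yield y = 0.058. Modified duration first:
  t   CF        PV=CF/(1+0.058)^t    t·PV
  1        36.25        34.2628        34.2628
  2        36.25        32.3845        64.7689
  3        36.25        30.6091        91.8274
  4     1,036.25       827.0312     3,308.1246
  Σ                    924.2875     3,498.9837
P = 924.2875; D_Mac = 3.78560 half-year periods = 1.89280 yrs; D_mod = 1.89280/(1+0.058) = 1.78904 yrs.
ΔP/P ≈ -D_mod · Δy = -1.78904 × (-0.0105) = +0.018785 = +1.8785%.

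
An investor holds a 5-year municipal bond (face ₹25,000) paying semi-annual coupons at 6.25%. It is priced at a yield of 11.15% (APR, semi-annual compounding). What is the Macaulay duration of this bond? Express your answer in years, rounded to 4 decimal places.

4.2888 years

Periodic yield y = 0.05575. Discount each cash flow and weight by its period:
  t   CF        PV=CF/(1+0.05575)^t    t·PV
  1       781.25       739.9953       739.9953
  2       781.25       700.9190     1,401.8381
  3       781.25       663.9063     1,991.7188
  4       781.25       628.8480     2,515.3919
  5       781.25       595.6410     2,978.2050
  6       781.25       564.1875     3,385.1252
  7       781.25       534.3950     3,740.7651
  8       781.25       506.1757     4,049.4058
  9       781.25       479.4466     4,315.0192
  10   25,781.25    14,986.2533   149,862.5331
  Σ                 20,399.7677   174,979.9974
Price P = Σ PV = 20,399.7677.
Macaulay duration = Σ(t·PV) / P = 174,979.9974 / 20,399.7677 = 8.57755 half-year periods.
In years: 8.57755 / 2 = 4.28877 years.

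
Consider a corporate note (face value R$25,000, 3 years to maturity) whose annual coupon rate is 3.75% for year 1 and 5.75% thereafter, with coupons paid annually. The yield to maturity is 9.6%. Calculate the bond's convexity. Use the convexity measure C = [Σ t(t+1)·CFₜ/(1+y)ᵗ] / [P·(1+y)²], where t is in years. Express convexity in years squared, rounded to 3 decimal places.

9.398

With y = 0.096:
  t   CF        PV=CF/(1+0.096)^t    t·PV        t(t+1)·PV
  1       937.50       855.3832       855.3832       1,710.7664
  2     1,437.50     1,196.7040     2,393.4080       7,180.2240
  3    26,437.50    20,081.1566    60,243.4697     240,973.8788
  Σ                 22,133.2438    63,492.2609     249,864.8693
P = 22,133.2438.
Convexity = Σ t(t+1)·PV / [P·(1+y)²] = 249,864.8693 / (22,133.2438 × 1.201216) = 9.39808.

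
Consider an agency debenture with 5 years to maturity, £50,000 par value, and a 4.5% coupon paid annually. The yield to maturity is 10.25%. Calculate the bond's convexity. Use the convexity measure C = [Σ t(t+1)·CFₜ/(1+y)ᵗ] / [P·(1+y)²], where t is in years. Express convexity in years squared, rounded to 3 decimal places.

21.593

With y = 0.1025:
  t   CF        PV=CF/(1+0.1025)^t    t·PV        t(t+1)·PV
  1     2,250.00     2,040.8163     2,040.8163       4,081.6327
  2     2,250.00     1,851.0806     3,702.1611      11,106.4834
  3     2,250.00     1,678.9846     5,036.9539      20,147.8157
  4     2,250.00     1,522.8886     6,091.5543      30,457.7713
  5    52,250.00    32,076.9675   160,384.8375     962,309.0249
  Σ                 39,170.7376   177,256.3231   1,028,102.7280
P = 39,170.7376.
Convexity = Σ t(t+1)·PV / [P·(1+y)²] = 1,028,102.7280 / (39,170.7376 × 1.215506) = 21.59323.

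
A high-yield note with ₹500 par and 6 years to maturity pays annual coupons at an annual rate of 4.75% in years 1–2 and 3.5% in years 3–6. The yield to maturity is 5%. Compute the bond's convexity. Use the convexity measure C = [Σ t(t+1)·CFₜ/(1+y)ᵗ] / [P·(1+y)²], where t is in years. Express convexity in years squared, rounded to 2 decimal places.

33.09

With y = 0.05:
  t   CF        PV=CF/(1+0.05)^t    t·PV        t(t+1)·PV
  1        23.75        22.6190        22.6190          45.2381
  2        23.75        21.5420        43.0839         129.2517
  3        17.50        15.1172        45.3515         181.4059
  4        17.50        14.3973        57.5892         287.9459
  5        17.50        13.7117        68.5585         411.3512
  6       517.50       386.1665     2,316.9988      16,218.9916
  Σ                    473.5536     2,554.2009      17,274.1844
P = 473.5536.
Convexity = Σ t(t+1)·PV / [P·(1+y)²] = 17,274.1844 / (473.5536 × 1.102500) = 33.08642.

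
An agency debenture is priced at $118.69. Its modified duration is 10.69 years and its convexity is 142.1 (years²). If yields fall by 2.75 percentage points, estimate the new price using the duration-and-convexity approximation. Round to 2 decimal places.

Duration effect: -D_mod·Δy = -10.69 × (-0.0275) = +0.293975
Convexity effect: ½·C·(Δy)² = 0.5 × 142.1 × (-0.0275)² = +0.0537315625
ΔP/P ≈ +0.293975 + 0.0537315625 = +0.3477065625
New price ≈ 118.69 × (1 + 0.3477065625) = 159.959291903125.

$159.96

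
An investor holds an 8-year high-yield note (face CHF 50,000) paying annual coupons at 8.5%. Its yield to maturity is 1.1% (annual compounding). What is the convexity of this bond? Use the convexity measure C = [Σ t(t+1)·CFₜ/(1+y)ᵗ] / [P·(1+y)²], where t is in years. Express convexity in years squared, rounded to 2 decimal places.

53.19

With y = 0.011:
  t   CF        PV=CF/(1+0.011)^t    t·PV        t(t+1)·PV
  1     4,250.00     4,203.7587     4,203.7587       8,407.5173
  2     4,250.00     4,158.0204     8,316.0409      24,948.1226
  3     4,250.00     4,112.7799    12,338.3396      49,353.3582
  4     4,250.00     4,068.0315    16,272.1260      81,360.6301
  5     4,250.00     4,023.7700    20,118.8502     120,713.1010
  6     4,250.00     3,979.9901    23,879.9409     167,159.5860
  7     4,250.00     3,936.6866    27,556.8061     220,454.4491
  8    54,250.00    49,703.9035   397,631.2283   3,578,681.0550
  Σ                 78,186.9408   510,317.0906   4,251,077.8194
P = 78,186.9408.
Convexity = Σ t(t+1)·PV / [P·(1+y)²] = 4,251,077.8194 / (78,186.9408 × 1.022121) = 53.19398.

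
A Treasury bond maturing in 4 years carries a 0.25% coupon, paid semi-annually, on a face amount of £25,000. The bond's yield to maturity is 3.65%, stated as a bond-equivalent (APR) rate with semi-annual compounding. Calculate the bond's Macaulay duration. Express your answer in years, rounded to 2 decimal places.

Periodic yield y = 0.01825. Discount each cash flow and weight by its period:
  t   CF        PV=CF/(1+0.01825)^t    t·PV
  1        31.25        30.6899        30.6899
  2        31.25        30.1399        60.2797
  3        31.25        29.5997        88.7990
  4        31.25        29.0692       116.2766
  5        31.25        28.5481       142.7407
  6        31.25        28.0365       168.2189
  7        31.25        27.5340       192.7379
  8    25,031.25    21,659.4382   173,275.5056
  Σ                 21,863.0554   174,075.2483
Price P = Σ PV = 21,863.0554.
Macaulay duration = Σ(t·PV) / P = 174,075.2483 / 21,863.0554 = 7.96207 half-year periods.
In years: 7.96207 / 2 = 3.98104 years.

3.98 years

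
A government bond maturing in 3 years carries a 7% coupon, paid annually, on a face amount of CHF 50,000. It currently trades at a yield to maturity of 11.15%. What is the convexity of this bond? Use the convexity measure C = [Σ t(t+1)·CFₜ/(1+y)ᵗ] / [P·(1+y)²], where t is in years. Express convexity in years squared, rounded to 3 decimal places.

With y = 0.1115:
  t   CF        PV=CF/(1+0.1115)^t    t·PV        t(t+1)·PV
  1     3,500.00     3,148.8979     3,148.8979       6,297.7958
  2     3,500.00     2,833.0165     5,666.0331      16,998.0992
  3    53,500.00    38,960.5771   116,881.7312     467,526.9249
  Σ                 44,942.4915   125,696.6622     490,822.8199
P = 44,942.4915.
Convexity = Σ t(t+1)·PV / [P·(1+y)²] = 490,822.8199 / (44,942.4915 × 1.235432) = 8.83993.

8.840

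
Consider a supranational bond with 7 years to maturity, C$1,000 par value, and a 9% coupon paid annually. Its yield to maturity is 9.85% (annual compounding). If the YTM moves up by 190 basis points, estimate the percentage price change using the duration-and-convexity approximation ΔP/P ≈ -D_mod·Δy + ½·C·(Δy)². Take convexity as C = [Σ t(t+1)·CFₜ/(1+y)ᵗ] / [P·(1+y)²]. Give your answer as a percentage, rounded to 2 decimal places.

With y = 0.0985:
  t   CF        PV=CF/(1+0.0985)^t    t·PV        t(t+1)·PV
  1        90.00        81.9299        81.9299         163.8598
  2        90.00        74.5834       149.1669         447.5006
  3        90.00        67.8957       203.6871         814.7485
  4        90.00        61.8077       247.2306       1,236.1531
  5        90.00        56.2655       281.3275       1,687.9651
  6        90.00        51.2203       307.3218       2,151.2527
  7     1,090.00       564.7108     3,952.9754      31,623.8030
  Σ                    958.4133     5,223.6392      38,125.2828
P = 958.4133; D_Mac = 5.45030 yrs; D_mod = 4.96158 yrs; C = 32.96554.
Duration effect: -4.96158 × (+0.019) = -0.094270
Convexity effect: 0.5 × 32.96554 × (0.019)² = +0.0059503
ΔP/P ≈ -0.094270 + 0.0059503 = -0.088320 = -8.8320%.

-8.83%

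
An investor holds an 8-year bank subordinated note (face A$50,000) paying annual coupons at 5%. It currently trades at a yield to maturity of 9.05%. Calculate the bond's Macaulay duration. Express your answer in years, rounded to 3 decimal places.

Periodic yield y = 0.0905. Discount each cash flow and weight by its year:
  t   CF        PV=CF/(1+0.0905)^t    t·PV
  1     2,500.00     2,292.5264     2,292.5264
  2     2,500.00     2,102.2709     4,204.5417
  3     2,500.00     1,927.8045     5,783.4136
  4     2,500.00     1,767.8171     7,071.2684
  5     2,500.00     1,621.1069     8,105.5346
  6     2,500.00     1,486.5721     8,919.4328
  7     2,500.00     1,363.2023     9,542.4163
  8    52,500.00    26,251.4891   210,011.9131
  Σ                 38,812.7894   255,931.0469
Price P = Σ PV = 38,812.7894.
Macaulay duration = Σ(t·PV) / P = 255,931.0469 / 38,812.7894 = 6.59399 years.

6.594 years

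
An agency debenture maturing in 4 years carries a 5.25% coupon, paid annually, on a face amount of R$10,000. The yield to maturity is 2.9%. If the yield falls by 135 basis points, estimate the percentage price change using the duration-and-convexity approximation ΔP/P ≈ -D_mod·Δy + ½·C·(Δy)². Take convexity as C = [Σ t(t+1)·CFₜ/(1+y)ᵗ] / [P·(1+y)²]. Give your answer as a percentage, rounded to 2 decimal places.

+5.04%

With y = 0.029:
  t   CF        PV=CF/(1+0.029)^t    t·PV        t(t+1)·PV
  1       525.00       510.2041       510.2041       1,020.4082
  2       525.00       495.8252       991.6503       2,974.9509
  3       525.00       481.8515     1,445.5544       5,782.2175
  4    10,525.00     9,387.7303    37,550.9213     187,754.6065
  Σ                 10,875.6110    40,498.3301     197,532.1831
P = 10,875.6110; D_Mac = 3.72378 yrs; D_mod = 3.61883 yrs; C = 17.15353.
Duration effect: -3.61883 × (-0.0135) = +0.048854
Convexity effect: 0.5 × 17.15353 × (-0.0135)² = +0.0015631
ΔP/P ≈ +0.048854 + 0.0015631 = +0.050417 = +5.0417%.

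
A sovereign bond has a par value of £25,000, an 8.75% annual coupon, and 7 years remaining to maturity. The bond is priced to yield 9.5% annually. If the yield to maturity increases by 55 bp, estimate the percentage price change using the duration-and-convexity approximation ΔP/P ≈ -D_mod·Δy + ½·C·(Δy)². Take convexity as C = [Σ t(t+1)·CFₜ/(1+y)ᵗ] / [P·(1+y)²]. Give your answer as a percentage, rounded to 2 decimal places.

-2.71%

With y = 0.095:
  t   CF        PV=CF/(1+0.095)^t    t·PV        t(t+1)·PV
  1     2,187.50     1,997.7169     1,997.7169       3,995.4338
  2     2,187.50     1,824.3990     3,648.7980      10,946.3939
  3     2,187.50     1,666.1178     4,998.3534      19,993.4136
  4     2,187.50     1,521.5688     6,086.2751      30,431.3753
  5     2,187.50     1,389.5605     6,947.8026      41,686.8155
  6     2,187.50     1,269.0050     7,614.0302      53,298.2116
  7    27,187.50    14,403.5797   100,825.0579     806,600.4632
  Σ                 24,071.9477   132,118.0341     966,952.1071
P = 24,071.9477; D_Mac = 5.48846 yrs; D_mod = 5.01230 yrs; C = 33.50160.
Duration effect: -5.01230 × (+0.0055) = -0.027568
Convexity effect: 0.5 × 33.50160 × (0.0055)² = +0.0005067
ΔP/P ≈ -0.027568 + 0.0005067 = -0.027061 = -2.7061%.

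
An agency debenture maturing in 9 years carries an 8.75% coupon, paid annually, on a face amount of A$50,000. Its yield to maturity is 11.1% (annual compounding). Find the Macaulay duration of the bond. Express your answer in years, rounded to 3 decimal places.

Periodic yield y = 0.111. Discount each cash flow and weight by its year:
  t   CF        PV=CF/(1+0.111)^t    t·PV
  1     4,375.00     3,937.8938     3,937.8938
  2     4,375.00     3,544.4589     7,088.9177
  3     4,375.00     3,190.3320     9,570.9960
  4     4,375.00     2,871.5860    11,486.3438
  5     4,375.00     2,584.6858    12,923.4292
  6     4,375.00     2,326.4499    13,958.6994
  7     4,375.00     2,094.0143    14,658.1002
  8     4,375.00     1,884.8014    15,078.4109
  9    54,375.00    21,084.9580   189,764.6217
  Σ                 43,519.1800   278,467.4126
Price P = Σ PV = 43,519.1800.
Macaulay duration = Σ(t·PV) / P = 278,467.4126 / 43,519.1800 = 6.39873 years.

6.399 years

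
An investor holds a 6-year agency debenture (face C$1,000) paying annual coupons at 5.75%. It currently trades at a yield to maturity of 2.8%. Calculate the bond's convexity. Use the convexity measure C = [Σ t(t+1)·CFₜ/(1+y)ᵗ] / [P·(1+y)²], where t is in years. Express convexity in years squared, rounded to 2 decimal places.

33.62

With y = 0.028:
  t   CF        PV=CF/(1+0.028)^t    t·PV        t(t+1)·PV
  1        57.50        55.9339        55.9339         111.8677
  2        57.50        54.4104       108.8207         326.4622
  3        57.50        52.9284       158.7851         635.1404
  4        57.50        51.4867       205.9470       1,029.7348
  5        57.50        50.0844       250.4219       1,502.5313
  6     1,057.50       896.0282     5,376.1693      37,633.1853
  Σ                  1,160.8719     6,156.0778      41,238.9216
P = 1,160.8719.
Convexity = Σ t(t+1)·PV / [P·(1+y)²] = 41,238.9216 / (1,160.8719 × 1.056784) = 33.61528.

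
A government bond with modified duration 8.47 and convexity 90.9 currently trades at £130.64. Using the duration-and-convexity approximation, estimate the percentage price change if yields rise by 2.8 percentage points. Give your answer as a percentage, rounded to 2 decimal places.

-20.15%

Duration effect: -D_mod·Δy = -8.47 × (+0.028) = -0.237160
Convexity effect: ½·C·(Δy)² = 0.5 × 90.9 × (0.028)² = +0.0356328
ΔP/P ≈ -0.237160 + 0.0356328 = -0.2015272
= -20.15272%.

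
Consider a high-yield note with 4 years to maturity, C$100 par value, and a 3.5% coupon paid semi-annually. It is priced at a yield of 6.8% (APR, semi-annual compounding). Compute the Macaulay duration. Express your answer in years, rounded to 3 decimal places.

Periodic yield y = 0.034. Discount each cash flow and weight by its period:
  t   CF        PV=CF/(1+0.034)^t    t·PV
  1         1.75         1.6925         1.6925
  2         1.75         1.6368         3.2736
  3         1.75         1.5830         4.7490
  4         1.75         1.5309         6.1237
  5         1.75         1.4806         7.4030
  6         1.75         1.4319         8.5914
  7         1.75         1.3848         9.6938
  8       101.75        77.8700       622.9599
  Σ                     88.6105       664.4868
Price P = Σ PV = 88.6105.
Macaulay duration = Σ(t·PV) / P = 664.4868 / 88.6105 = 7.49896 half-year periods.
In years: 7.49896 / 2 = 3.74948 years.

3.749 years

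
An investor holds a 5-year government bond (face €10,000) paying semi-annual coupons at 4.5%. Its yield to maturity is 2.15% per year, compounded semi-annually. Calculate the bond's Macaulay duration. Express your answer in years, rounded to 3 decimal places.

4.562 years

Periodic yield y = 0.01075. Discount each cash flow and weight by its period:
  t   CF        PV=CF/(1+0.01075)^t    t·PV
  1       225.00       222.6070       222.6070
  2       225.00       220.2394       440.4788
  3       225.00       217.8970       653.6910
  4       225.00       215.5795       862.3181
  5       225.00       213.2867     1,066.4335
  6       225.00       211.0183     1,266.1095
  7       225.00       208.7739     1,461.4175
  8       225.00       206.5535     1,652.4278
  9       225.00       204.3566     1,839.2098
  10   10,225.00     9,188.1022    91,881.0219
  Σ                 11,108.4141   101,345.7150
Price P = Σ PV = 11,108.4141.
Macaulay duration = Σ(t·PV) / P = 101,345.7150 / 11,108.4141 = 9.12333 half-year periods.
In years: 9.12333 / 2 = 4.56166 years.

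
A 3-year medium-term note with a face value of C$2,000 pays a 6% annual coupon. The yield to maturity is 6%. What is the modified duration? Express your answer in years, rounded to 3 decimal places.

Periodic yield y = 0.06. First find Macaulay duration:
  t   CF        PV=CF/(1+0.06)^t    t·PV
  1       120.00       113.2075       113.2075
  2       120.00       106.7996       213.5991
  3     2,120.00     1,779.9929     5,339.9786
  Σ                  2,000.0000     5,666.7853
P = 2,000.0000; Macaulay duration = 5,666.7853 / 2,000.0000 = 2.83339 years.
Modified duration = D_Mac / (1 + y) = 2.83339 / 1.06 = 2.67301 years.

2.673 years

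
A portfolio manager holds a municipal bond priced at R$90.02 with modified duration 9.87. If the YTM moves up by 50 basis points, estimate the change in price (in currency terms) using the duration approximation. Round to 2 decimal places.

-R$4.44

Duration approximation: ΔP/P ≈ -D_mod · Δy = -9.87 × (+0.005) = -0.049350.
ΔP ≈ 90.02 × (-0.049350) = -4.442487.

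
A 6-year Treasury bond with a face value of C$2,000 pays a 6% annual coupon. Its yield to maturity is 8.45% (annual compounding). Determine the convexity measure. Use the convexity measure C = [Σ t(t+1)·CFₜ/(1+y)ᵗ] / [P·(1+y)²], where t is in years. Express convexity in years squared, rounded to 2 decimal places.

29.11

With y = 0.0845:
  t   CF        PV=CF/(1+0.0845)^t    t·PV        t(t+1)·PV
  1       120.00       110.6501       110.6501         221.3001
  2       120.00       102.0286       204.0573         612.1719
  3       120.00        94.0790       282.2369       1,128.9477
  4       120.00        86.7487       346.9948       1,734.9742
  5       120.00        79.9896       399.9479       2,399.6877
  6     2,120.00     1,303.0423     7,818.2540      54,727.7777
  Σ                  1,776.5383     9,162.1410      60,824.8593
P = 1,776.5383.
Convexity = Σ t(t+1)·PV / [P·(1+y)²] = 60,824.8593 / (1,776.5383 × 1.176140) = 29.11035.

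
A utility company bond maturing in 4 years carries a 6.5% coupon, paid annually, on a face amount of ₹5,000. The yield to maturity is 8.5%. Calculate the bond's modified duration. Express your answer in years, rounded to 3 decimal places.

3.350 years

Periodic yield y = 0.085. First find Macaulay duration:
  t   CF        PV=CF/(1+0.085)^t    t·PV
  1       325.00       299.5392       299.5392
  2       325.00       276.0730       552.1459
  3       325.00       254.4451       763.3354
  4     5,325.00     3,842.3831    15,369.5323
  Σ                  4,672.4403    16,984.5528
P = 4,672.4403; Macaulay duration = 16,984.5528 / 4,672.4403 = 3.63505 years.
Modified duration = D_Mac / (1 + y) = 3.63505 / 1.085 = 3.35028 years.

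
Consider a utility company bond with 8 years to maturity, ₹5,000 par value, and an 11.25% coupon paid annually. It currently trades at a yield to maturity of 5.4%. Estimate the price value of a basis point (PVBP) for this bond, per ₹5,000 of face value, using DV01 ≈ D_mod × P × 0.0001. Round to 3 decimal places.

₹3.926

Periodic yield y = 0.054.
  t   CF        PV=CF/(1+0.054)^t    t·PV
  1       562.50       533.6812       533.6812
  2       562.50       506.3389     1,012.6778
  3       562.50       480.3975     1,441.1924
  4       562.50       455.7851     1,823.1402
  5       562.50       432.4336     2,162.1682
  6       562.50       410.2786     2,461.6716
  7       562.50       389.2586     2,724.8104
  8     5,562.50     3,652.1208    29,216.9666
  Σ                  6,860.2943    41,376.3084
P = 6,860.2943; D_Mac = 6.03127 yrs; D_mod = 5.72227 yrs.
DV01 ≈ 5.72227 × 6,860.2943 × 0.0001 = 3.925646.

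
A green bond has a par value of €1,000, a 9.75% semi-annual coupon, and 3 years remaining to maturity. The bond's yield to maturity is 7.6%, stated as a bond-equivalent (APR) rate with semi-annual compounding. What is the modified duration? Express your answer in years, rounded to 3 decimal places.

2.584 years

Periodic yield y = 0.038. First find Macaulay duration:
  t   CF        PV=CF/(1+0.038)^t    t·PV
  1        48.75        46.9653        46.9653
  2        48.75        45.2460        90.4919
  3        48.75        43.5896       130.7687
  4        48.75        41.9938       167.9752
  5        48.75        40.4565       202.2823
  6     1,048.75       838.4706     5,030.8238
  Σ                  1,056.7217     5,669.3072
P = 1,056.7217; Macaulay duration = 5,669.3072 / 1,056.7217 = 5.36500 half-year periods = 2.68250 years.
Modified duration = D_Mac / (1 + y) = 2.68250 / 1.038 = 2.58429 years.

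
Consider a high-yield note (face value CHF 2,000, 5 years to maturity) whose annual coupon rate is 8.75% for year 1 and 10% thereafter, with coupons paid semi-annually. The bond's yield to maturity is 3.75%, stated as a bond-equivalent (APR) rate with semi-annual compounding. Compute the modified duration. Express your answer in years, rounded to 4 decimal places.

Periodic yield y = 0.01875. First find Macaulay duration:
  t   CF        PV=CF/(1+0.01875)^t    t·PV
  1        87.50        85.8896        85.8896
  2        87.50        84.3088       168.6176
  3       100.00        94.5795       283.7386
  4       100.00        92.8388       371.3552
  5       100.00        91.1301       455.6505
  6       100.00        89.4529       536.7172
  7       100.00        87.8065       614.6455
  8       100.00        86.1904       689.5234
  9       100.00        84.6041       761.4369
  10    2,100.00     1,743.9863    17,439.8633
  Σ                  2,540.7870    21,407.4378
P = 2,540.7870; Macaulay duration = 21,407.4378 / 2,540.7870 = 8.42551 half-year periods = 4.21276 years.
Modified duration = D_Mac / (1 + y) = 4.21276 / 1.01875 = 4.13522 years.

4.1352 years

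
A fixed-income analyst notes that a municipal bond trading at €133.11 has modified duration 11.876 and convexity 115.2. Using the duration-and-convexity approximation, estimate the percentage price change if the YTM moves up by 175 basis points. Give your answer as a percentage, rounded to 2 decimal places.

-19.02%

Duration effect: -D_mod·Δy = -11.876 × (+0.0175) = -0.207830
Convexity effect: ½·C·(Δy)² = 0.5 × 115.2 × (0.0175)² = +0.0176400
ΔP/P ≈ -0.207830 + 0.0176400 = -0.190190
= -19.0190%.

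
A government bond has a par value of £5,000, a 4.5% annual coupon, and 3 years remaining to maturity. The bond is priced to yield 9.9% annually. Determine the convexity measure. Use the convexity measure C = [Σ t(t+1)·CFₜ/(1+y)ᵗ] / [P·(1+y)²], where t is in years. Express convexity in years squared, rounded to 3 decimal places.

With y = 0.099:
  t   CF        PV=CF/(1+0.099)^t    t·PV        t(t+1)·PV
  1       225.00       204.7316       204.7316         409.4631
  2       225.00       186.2890       372.5779       1,117.7338
  3     5,225.00     3,936.3456    11,809.0367      47,236.1468
  Σ                  4,327.3661    12,386.3462      48,763.3437
P = 4,327.3661.
Convexity = Σ t(t+1)·PV / [P·(1+y)²] = 48,763.3437 / (4,327.3661 × 1.207801) = 9.32985.

9.330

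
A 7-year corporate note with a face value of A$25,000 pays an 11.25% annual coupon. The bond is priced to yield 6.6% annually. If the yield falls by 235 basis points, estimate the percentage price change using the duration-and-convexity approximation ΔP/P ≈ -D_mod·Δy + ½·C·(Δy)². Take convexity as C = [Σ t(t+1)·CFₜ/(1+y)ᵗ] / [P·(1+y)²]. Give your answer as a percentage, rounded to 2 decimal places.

With y = 0.066:
  t   CF        PV=CF/(1+0.066)^t    t·PV        t(t+1)·PV
  1     2,812.50     2,638.3677     2,638.3677       5,276.7355
  2     2,812.50     2,475.0166     4,950.0333      14,850.0998
  3     2,812.50     2,321.7792     6,965.3376      27,861.3505
  4     2,812.50     2,178.0293     8,712.1171      43,560.5855
  5     2,812.50     2,043.1794    10,215.8972      61,295.3829
  6     2,812.50     1,916.6786    11,500.0718      80,500.5029
  7    27,812.50    17,780.3209   124,462.2465     995,697.9718
  Σ                 31,353.3718   169,444.0712   1,229,042.6288
P = 31,353.3718; D_Mac = 5.40433 yrs; D_mod = 5.06973 yrs; C = 34.49596.
Duration effect: -5.06973 × (-0.0235) = +0.119139
Convexity effect: 0.5 × 34.49596 × (-0.0235)² = +0.0095252
ΔP/P ≈ +0.119139 + 0.0095252 = +0.128664 = +12.8664%.

+12.87%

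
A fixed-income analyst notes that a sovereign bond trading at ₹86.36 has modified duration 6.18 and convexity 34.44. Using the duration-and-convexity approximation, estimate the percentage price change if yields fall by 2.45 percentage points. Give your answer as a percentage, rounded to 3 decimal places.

Duration effect: -D_mod·Δy = -6.18 × (-0.0245) = +0.151410
Convexity effect: ½·C·(Δy)² = 0.5 × 34.44 × (-0.0245)² = +0.010336305
ΔP/P ≈ +0.151410 + 0.010336305 = +0.161746305
= +16.1746305%.

+16.175%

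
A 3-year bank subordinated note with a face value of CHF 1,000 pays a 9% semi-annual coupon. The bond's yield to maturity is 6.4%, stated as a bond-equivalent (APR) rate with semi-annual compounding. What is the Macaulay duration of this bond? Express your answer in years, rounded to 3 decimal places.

2.707 years

Periodic yield y = 0.032. Discount each cash flow and weight by its period:
  t   CF        PV=CF/(1+0.032)^t    t·PV
  1        45.00        43.6047        43.6047
  2        45.00        42.2526        84.5051
  3        45.00        40.9424       122.8272
  4        45.00        39.6729       158.6915
  5        45.00        38.4427       192.2136
  6     1,045.00       865.0438     5,190.2629
  Σ                  1,069.9590     5,792.1050
Price P = Σ PV = 1,069.9590.
Macaulay duration = Σ(t·PV) / P = 5,792.1050 / 1,069.9590 = 5.41339 half-year periods.
In years: 5.41339 / 2 = 2.70669 years.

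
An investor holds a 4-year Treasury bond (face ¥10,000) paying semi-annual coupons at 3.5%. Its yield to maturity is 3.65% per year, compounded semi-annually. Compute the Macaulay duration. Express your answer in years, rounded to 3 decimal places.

3.767 years

Periodic yield y = 0.01825. Discount each cash flow and weight by its period:
  t   CF        PV=CF/(1+0.01825)^t    t·PV
  1       175.00       171.8635       171.8635
  2       175.00       168.7832       337.5664
  3       175.00       165.7581       497.2743
  4       175.00       162.7872       651.1490
  5       175.00       159.8696       799.3481
  6       175.00       157.0043       942.0258
  7       175.00       154.1903     1,079.3323
  8    10,175.00     8,804.3859    70,435.0869
  Σ                  9,944.6422    74,913.6463
Price P = Σ PV = 9,944.6422.
Macaulay duration = Σ(t·PV) / P = 74,913.6463 / 9,944.6422 = 7.53307 half-year periods.
In years: 7.53307 / 2 = 3.76653 years.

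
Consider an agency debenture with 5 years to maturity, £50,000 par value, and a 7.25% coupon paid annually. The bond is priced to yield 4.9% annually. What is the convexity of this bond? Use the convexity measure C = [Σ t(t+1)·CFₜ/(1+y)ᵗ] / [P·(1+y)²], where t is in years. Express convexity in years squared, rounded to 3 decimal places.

22.937

With y = 0.049:
  t   CF        PV=CF/(1+0.049)^t    t·PV        t(t+1)·PV
  1     3,625.00     3,455.6721     3,455.6721       6,911.3441
  2     3,625.00     3,294.2536     6,588.5073      19,765.5218
  3     3,625.00     3,140.3753     9,421.1258      37,684.5030
  4     3,625.00     2,993.6847    11,974.7388      59,873.6940
  5    53,625.00    42,217.2426   211,086.2130   1,266,517.2782
  Σ                 55,101.2283   242,526.2570   1,390,752.3413
P = 55,101.2283.
Convexity = Σ t(t+1)·PV / [P·(1+y)²] = 1,390,752.3413 / (55,101.2283 × 1.100401) = 22.93705.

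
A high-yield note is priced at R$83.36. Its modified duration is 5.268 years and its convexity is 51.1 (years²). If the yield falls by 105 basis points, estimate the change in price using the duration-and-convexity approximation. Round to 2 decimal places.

+R$4.85

Duration effect: -D_mod·Δy = -5.268 × (-0.0105) = +0.055314
Convexity effect: ½·C·(Δy)² = 0.5 × 51.1 × (-0.0105)² = +0.0028168875
ΔP/P ≈ +0.055314 + 0.0028168875 = +0.0581308875
ΔP ≈ 83.36 × (+0.0581308875) = +4.845790782.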